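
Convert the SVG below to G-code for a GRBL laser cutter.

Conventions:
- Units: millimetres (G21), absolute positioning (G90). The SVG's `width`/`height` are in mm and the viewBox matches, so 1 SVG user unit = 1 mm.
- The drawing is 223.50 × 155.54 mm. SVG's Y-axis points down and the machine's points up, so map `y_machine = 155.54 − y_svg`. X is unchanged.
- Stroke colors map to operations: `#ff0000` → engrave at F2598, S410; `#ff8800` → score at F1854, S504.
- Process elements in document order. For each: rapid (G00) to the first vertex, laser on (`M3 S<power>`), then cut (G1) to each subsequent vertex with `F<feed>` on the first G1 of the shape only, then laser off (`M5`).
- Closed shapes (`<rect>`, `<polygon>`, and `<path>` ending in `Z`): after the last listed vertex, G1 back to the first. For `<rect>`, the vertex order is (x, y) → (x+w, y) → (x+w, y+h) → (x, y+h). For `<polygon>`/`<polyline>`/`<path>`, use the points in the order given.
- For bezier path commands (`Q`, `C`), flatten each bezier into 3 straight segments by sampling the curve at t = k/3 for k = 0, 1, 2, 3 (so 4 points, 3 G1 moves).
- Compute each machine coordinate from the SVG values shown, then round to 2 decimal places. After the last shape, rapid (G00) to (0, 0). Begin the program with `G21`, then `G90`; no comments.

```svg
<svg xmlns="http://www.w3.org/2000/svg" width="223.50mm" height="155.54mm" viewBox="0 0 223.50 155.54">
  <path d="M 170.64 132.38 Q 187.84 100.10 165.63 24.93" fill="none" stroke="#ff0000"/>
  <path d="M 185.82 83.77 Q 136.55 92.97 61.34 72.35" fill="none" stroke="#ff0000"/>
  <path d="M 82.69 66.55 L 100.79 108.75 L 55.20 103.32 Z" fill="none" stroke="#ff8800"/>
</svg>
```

G21
G90
G00 X170.64 Y23.16
M3 S410
G1 X177.73 Y49.45 F2598
G1 X176.06 Y85.26
G1 X165.63 Y130.61
M5
G00 X185.82 Y71.77
M3 S410
G1 X150.09 Y68.95 F2598
G1 X108.60 Y72.76
G1 X61.34 Y83.19
M5
G00 X82.69 Y88.99
M3 S504
G1 X100.79 Y46.79 F1854
G1 X55.20 Y52.22
G1 X82.69 Y88.99
M5
G00 X0.00 Y0.00

Since the viewBox matches the mm dimensions, user units are millimetres directly. The only transform is the Y-flip y_m = 155.54 − y_svg.

Shape 1 is a quadratic bezier drawn with `<path>`. Its stroke #ff0000 means engrave at S410, F2598. After flipping Y the toolpath is (170.64,23.16) → (177.73,49.45) → (176.06,85.26) → (165.63,130.61).

Shape 2 is a quadratic bezier drawn with `<path>`. Its stroke #ff0000 means engrave at S410, F2598. After flipping Y the toolpath is (185.82,71.77) → (150.09,68.95) → (108.60,72.76) → (61.34,83.19).

Shape 3 is a regular polygon drawn with `<path>`. Its stroke #ff8800 means score at S504, F1854. After flipping Y the toolpath is (82.69,88.99) → (100.79,46.79) → (55.20,52.22) → (82.69,88.99), returning to the start.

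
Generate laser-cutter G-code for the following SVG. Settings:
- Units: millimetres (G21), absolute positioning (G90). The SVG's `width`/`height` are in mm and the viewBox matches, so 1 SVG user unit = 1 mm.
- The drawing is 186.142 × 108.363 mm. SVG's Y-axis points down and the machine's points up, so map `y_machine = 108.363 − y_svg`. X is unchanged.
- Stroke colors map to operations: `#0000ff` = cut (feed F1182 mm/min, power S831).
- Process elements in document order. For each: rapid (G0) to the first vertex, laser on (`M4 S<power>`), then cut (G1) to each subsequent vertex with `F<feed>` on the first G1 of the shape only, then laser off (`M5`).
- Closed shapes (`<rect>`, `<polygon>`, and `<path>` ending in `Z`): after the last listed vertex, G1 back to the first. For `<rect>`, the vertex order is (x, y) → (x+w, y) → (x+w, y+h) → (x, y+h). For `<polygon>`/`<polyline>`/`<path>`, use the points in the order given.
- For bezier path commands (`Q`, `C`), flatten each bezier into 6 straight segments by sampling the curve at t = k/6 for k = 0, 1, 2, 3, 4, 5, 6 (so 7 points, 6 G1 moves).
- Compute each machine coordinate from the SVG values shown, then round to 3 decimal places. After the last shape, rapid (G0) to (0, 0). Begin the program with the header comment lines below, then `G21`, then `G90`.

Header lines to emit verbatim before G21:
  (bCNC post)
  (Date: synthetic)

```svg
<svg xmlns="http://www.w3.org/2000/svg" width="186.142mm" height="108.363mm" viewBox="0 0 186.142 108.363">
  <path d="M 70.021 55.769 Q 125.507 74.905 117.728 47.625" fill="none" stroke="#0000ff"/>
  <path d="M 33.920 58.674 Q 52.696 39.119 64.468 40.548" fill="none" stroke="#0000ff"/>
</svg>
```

Since the viewBox matches the mm dimensions, user units are millimetres directly. The only transform is the Y-flip y_m = 108.363 − y_svg.

Shape 1 is a quadratic bezier drawn with `<path>`. Its stroke #0000ff means cut at S831, F1182. After flipping Y the toolpath is (70.021,52.594) → (86.759,47.505) → (99.982,44.994) → (109.691,45.062) → (115.885,47.709) → (118.564,52.934) → (117.728,60.738).

Shape 2 is a quadratic bezier drawn with `<path>`. Its stroke #0000ff means cut at S831, F1182. After flipping Y the toolpath is (33.920,49.689) → (39.984,55.624) → (45.659,60.394) → (50.945,63.998) → (55.842,66.436) → (60.349,67.708) → (64.468,67.815).

(bCNC post)
(Date: synthetic)
G21
G90
G0 X70.021 Y52.594
M4 S831
G1 X86.759 Y47.505 F1182
G1 X99.982 Y44.994
G1 X109.691 Y45.062
G1 X115.885 Y47.709
G1 X118.564 Y52.934
G1 X117.728 Y60.738
M5
G0 X33.920 Y49.689
M4 S831
G1 X39.984 Y55.624 F1182
G1 X45.659 Y60.394
G1 X50.945 Y63.998
G1 X55.842 Y66.436
G1 X60.349 Y67.708
G1 X64.468 Y67.815
M5
G0 X0.000 Y0.000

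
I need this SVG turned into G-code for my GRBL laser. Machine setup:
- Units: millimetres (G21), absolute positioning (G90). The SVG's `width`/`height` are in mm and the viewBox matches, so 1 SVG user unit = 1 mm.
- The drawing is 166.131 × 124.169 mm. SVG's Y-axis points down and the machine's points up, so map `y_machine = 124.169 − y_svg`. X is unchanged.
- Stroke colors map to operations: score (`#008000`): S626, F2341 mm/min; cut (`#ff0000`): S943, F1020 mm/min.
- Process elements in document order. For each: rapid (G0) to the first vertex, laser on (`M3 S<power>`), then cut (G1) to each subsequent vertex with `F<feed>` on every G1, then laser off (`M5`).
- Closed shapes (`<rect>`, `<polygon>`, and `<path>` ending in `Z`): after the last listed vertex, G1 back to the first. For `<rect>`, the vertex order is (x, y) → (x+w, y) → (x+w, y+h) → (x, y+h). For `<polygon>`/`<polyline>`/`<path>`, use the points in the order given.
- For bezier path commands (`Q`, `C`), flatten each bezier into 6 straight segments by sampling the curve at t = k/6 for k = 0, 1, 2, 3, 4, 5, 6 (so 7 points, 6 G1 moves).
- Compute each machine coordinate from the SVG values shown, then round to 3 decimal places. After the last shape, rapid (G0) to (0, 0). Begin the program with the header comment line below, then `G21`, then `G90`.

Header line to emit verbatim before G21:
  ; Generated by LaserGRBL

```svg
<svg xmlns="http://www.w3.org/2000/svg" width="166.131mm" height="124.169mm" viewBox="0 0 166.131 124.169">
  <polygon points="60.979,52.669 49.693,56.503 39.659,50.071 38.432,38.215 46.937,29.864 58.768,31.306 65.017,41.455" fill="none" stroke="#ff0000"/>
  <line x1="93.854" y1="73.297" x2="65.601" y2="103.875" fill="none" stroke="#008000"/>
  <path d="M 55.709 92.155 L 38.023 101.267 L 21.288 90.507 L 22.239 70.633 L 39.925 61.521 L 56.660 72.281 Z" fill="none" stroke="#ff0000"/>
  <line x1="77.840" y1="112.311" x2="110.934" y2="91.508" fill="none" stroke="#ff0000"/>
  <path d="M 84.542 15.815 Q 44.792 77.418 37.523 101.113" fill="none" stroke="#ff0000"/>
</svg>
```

viewBox `0 0 166.131 124.169` with mm width/height → 1 unit = 1 mm. Flip: y_m = 124.169 − y_svg.

**Shape 1** — `<polygon>` regular polygon, stroke `#ff0000` → cut (S943, F1020). Machine vertices: (60.979,71.500) → (49.693,67.666) → (39.659,74.098) → (38.432,85.954) → (46.937,94.305) → (58.768,92.863) → (65.017,82.714) → (60.979,71.500). Closed: final G1 returns to the first vertex.

**Shape 2** — `<line>` line segment, stroke `#008000` → score (S626, F2341). Machine vertices: (93.854,50.872) → (65.601,20.294). Open path.

**Shape 3** — `<path>` regular polygon, stroke `#ff0000` → cut (S943, F1020). Machine vertices: (55.709,32.014) → (38.023,22.902) → (21.288,33.662) → (22.239,53.536) → (39.925,62.648) → (56.660,51.888) → (55.709,32.014). Closed: final G1 returns to the first vertex.

**Shape 4** — `<line>` line segment, stroke `#ff0000` → cut (S943, F1020). Machine vertices: (77.840,11.858) → (110.934,32.661). Open path.

**Shape 5** — `<path>` quadratic bezier, stroke `#ff0000` → cut (S943, F1020). Control points (SVG): P0=(84.542,15.815), P1=(44.792,77.418), P2=(37.523,101.113); sampled at t=k/6. Machine vertices: (84.542,108.354) → (72.194,88.873) → (61.651,71.497) → (52.912,56.228) → (45.978,43.065) → (40.848,32.007) → (37.523,23.056). Open path.

; Generated by LaserGRBL
G21
G90
G0 X60.979 Y71.500
M3 S943
G1 X49.693 Y67.666 F1020
G1 X39.659 Y74.098 F1020
G1 X38.432 Y85.954 F1020
G1 X46.937 Y94.305 F1020
G1 X58.768 Y92.863 F1020
G1 X65.017 Y82.714 F1020
G1 X60.979 Y71.500 F1020
M5
G0 X93.854 Y50.872
M3 S626
G1 X65.601 Y20.294 F2341
M5
G0 X55.709 Y32.014
M3 S943
G1 X38.023 Y22.902 F1020
G1 X21.288 Y33.662 F1020
G1 X22.239 Y53.536 F1020
G1 X39.925 Y62.648 F1020
G1 X56.660 Y51.888 F1020
G1 X55.709 Y32.014 F1020
M5
G0 X77.840 Y11.858
M3 S943
G1 X110.934 Y32.661 F1020
M5
G0 X84.542 Y108.354
M3 S943
G1 X72.194 Y88.873 F1020
G1 X61.651 Y71.497 F1020
G1 X52.912 Y56.228 F1020
G1 X45.978 Y43.065 F1020
G1 X40.848 Y32.007 F1020
G1 X37.523 Y23.056 F1020
M5
G0 X0.000 Y0.000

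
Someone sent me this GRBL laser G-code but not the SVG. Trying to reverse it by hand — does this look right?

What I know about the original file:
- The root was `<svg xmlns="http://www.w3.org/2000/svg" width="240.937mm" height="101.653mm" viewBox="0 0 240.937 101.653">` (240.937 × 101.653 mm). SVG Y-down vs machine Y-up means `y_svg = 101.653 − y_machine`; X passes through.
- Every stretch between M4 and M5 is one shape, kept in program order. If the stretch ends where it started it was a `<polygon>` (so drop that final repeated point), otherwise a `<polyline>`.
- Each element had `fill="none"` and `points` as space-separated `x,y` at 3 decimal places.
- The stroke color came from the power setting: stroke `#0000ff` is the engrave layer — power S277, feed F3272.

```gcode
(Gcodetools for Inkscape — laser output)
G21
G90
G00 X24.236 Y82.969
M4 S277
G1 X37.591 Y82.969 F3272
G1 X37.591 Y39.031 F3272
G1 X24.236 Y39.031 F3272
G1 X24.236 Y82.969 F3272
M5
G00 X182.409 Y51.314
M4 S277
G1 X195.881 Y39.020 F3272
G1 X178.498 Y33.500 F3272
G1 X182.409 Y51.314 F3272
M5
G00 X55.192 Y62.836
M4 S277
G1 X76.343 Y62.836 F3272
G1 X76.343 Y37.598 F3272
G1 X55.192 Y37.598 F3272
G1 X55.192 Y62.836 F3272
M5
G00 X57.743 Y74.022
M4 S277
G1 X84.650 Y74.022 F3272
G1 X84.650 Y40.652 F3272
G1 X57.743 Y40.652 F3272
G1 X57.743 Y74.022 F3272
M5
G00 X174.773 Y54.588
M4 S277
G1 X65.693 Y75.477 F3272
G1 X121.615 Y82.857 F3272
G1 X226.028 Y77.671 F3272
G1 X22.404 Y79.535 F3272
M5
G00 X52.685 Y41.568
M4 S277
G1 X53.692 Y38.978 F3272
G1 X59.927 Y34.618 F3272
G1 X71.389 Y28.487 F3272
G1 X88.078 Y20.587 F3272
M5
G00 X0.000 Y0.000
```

y_svg = 101.653 − y_m. Every run uses S277, so all elements get stroke `#0000ff` (engrave).

[1] closed run; points: 24.236,18.684 37.591,18.684 37.591,62.622 24.236,62.622

[2] closed run; points: 182.409,50.339 195.881,62.633 178.498,68.153

[3] closed run; points: 55.192,38.817 76.343,38.817 76.343,64.055 55.192,64.055

[4] closed run; points: 57.743,27.631 84.650,27.631 84.650,61.001 57.743,61.001

[5] open run; points: 174.773,47.065 65.693,26.176 121.615,18.796 226.028,23.982 22.404,22.118

[6] open run; points: 52.685,60.085 53.692,62.675 59.927,67.035 71.389,73.166 88.078,81.066

<svg xmlns="http://www.w3.org/2000/svg" width="240.937mm" height="101.653mm" viewBox="0 0 240.937 101.653">
  <polygon points="24.236,18.684 37.591,18.684 37.591,62.622 24.236,62.622" fill="none" stroke="#0000ff"/>
  <polygon points="182.409,50.339 195.881,62.633 178.498,68.153" fill="none" stroke="#0000ff"/>
  <polygon points="55.192,38.817 76.343,38.817 76.343,64.055 55.192,64.055" fill="none" stroke="#0000ff"/>
  <polygon points="57.743,27.631 84.650,27.631 84.650,61.001 57.743,61.001" fill="none" stroke="#0000ff"/>
  <polyline points="174.773,47.065 65.693,26.176 121.615,18.796 226.028,23.982 22.404,22.118" fill="none" stroke="#0000ff"/>
  <polyline points="52.685,60.085 53.692,62.675 59.927,67.035 71.389,73.166 88.078,81.066" fill="none" stroke="#0000ff"/>
</svg>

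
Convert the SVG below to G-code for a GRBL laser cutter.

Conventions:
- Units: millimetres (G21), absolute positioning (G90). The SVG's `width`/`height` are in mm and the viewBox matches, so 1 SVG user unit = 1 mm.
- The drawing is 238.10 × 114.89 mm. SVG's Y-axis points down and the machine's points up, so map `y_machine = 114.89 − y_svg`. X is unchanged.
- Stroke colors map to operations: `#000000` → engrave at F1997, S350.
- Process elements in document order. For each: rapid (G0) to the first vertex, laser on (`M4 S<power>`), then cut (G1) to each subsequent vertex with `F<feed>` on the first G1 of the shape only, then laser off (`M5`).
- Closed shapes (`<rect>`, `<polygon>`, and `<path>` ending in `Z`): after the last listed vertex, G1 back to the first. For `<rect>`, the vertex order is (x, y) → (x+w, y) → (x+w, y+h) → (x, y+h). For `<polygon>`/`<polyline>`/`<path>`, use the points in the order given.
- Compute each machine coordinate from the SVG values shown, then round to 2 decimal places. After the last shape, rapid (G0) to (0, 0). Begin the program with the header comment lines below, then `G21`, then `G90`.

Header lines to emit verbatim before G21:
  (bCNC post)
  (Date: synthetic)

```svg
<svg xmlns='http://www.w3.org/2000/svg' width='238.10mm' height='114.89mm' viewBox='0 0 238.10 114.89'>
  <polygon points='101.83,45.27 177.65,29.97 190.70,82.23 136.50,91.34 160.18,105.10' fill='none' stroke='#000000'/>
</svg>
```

(bCNC post)
(Date: synthetic)
G21
G90
G0 X101.83 Y69.62
M4 S350
G1 X177.65 Y84.92 F1997
G1 X190.70 Y32.66
G1 X136.50 Y23.55
G1 X160.18 Y9.79
G1 X101.83 Y69.62
M5
G0 X0.00 Y0.00

1 u = 1 mm; y_m = 114.89 − y.

[1] `<polygon>` closed polygon, #000000→engrave S350 F1997: (101.83,69.62) → (177.65,84.92) → (190.70,32.66) → (136.50,23.55) → (160.18,9.79) → (101.83,69.62) (closed)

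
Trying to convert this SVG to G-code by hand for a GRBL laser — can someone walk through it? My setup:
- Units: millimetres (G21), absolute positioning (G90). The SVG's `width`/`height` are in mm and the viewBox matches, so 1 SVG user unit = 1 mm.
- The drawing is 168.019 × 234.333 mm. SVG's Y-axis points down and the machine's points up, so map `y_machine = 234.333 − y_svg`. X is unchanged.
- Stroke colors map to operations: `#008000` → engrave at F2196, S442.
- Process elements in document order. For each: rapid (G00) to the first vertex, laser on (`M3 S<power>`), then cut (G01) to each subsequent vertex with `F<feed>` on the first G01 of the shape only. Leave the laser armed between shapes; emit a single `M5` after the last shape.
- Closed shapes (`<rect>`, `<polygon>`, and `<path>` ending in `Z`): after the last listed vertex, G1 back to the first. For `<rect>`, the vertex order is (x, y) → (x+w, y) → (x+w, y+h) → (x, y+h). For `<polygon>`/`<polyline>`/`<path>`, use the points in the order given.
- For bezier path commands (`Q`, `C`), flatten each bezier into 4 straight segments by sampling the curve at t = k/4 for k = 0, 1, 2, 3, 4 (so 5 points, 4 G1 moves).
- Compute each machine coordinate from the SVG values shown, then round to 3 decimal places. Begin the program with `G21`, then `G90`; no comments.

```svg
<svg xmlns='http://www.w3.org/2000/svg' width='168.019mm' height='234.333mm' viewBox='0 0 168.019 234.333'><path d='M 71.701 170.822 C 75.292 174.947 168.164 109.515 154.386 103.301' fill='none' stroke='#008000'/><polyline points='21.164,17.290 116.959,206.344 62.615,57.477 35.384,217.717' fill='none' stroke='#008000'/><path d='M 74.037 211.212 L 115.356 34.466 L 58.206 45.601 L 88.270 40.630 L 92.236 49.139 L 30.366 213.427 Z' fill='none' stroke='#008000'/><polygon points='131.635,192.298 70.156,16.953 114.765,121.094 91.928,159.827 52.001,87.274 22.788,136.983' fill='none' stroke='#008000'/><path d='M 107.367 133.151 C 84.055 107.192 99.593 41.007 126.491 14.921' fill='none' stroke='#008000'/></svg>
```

Since the viewBox matches the mm dimensions, user units are millimetres directly. The only transform is the Y-flip y_m = 234.333 − y_svg.

Shape 1 is a cubic bezier drawn with `<path>`. Its stroke #008000 means engrave at S442, F2196. After flipping Y the toolpath is (71.701,63.511) → (88.073,71.447) → (119.557,93.394) → (147.784,117.280) → (154.386,131.032).

Shape 2 is a open polyline drawn with `<polyline>`. Its stroke #008000 means engrave at S442, F2196. After flipping Y the toolpath is (21.164,217.043) → (116.959,27.989) → (62.615,176.856) → (35.384,16.616).

Shape 3 is a closed polygon drawn with `<path>`. Its stroke #008000 means engrave at S442, F2196. After flipping Y the toolpath is (74.037,23.121) → (115.356,199.867) → (58.206,188.732) → (88.270,193.703) → (92.236,185.194) → (30.366,20.906) → (74.037,23.121), returning to the start.

Shape 4 is a closed polygon drawn with `<polygon>`. Its stroke #008000 means engrave at S442, F2196. After flipping Y the toolpath is (131.635,42.035) → (70.156,217.380) → (114.765,113.239) → (91.928,74.506) → (52.001,147.059) → (22.788,97.350) → (131.635,42.035), returning to the start.

Shape 5 is a cubic bezier drawn with `<path>`. Its stroke #008000 means engrave at S442, F2196. After flipping Y the toolpath is (107.367,101.182) → (96.738,126.939) → (98.100,160.249) → (108.877,193.584) → (126.491,219.412).

G21
G90
G00 X71.701 Y63.511
M3 S442
G01 X88.073 Y71.447 F2196
G01 X119.557 Y93.394
G01 X147.784 Y117.280
G01 X154.386 Y131.032
G00 X21.164 Y217.043
M3 S442
G01 X116.959 Y27.989 F2196
G01 X62.615 Y176.856
G01 X35.384 Y16.616
G00 X74.037 Y23.121
M3 S442
G01 X115.356 Y199.867 F2196
G01 X58.206 Y188.732
G01 X88.270 Y193.703
G01 X92.236 Y185.194
G01 X30.366 Y20.906
G01 X74.037 Y23.121
G00 X131.635 Y42.035
M3 S442
G01 X70.156 Y217.380 F2196
G01 X114.765 Y113.239
G01 X91.928 Y74.506
G01 X52.001 Y147.059
G01 X22.788 Y97.350
G01 X131.635 Y42.035
G00 X107.367 Y101.182
M3 S442
G01 X96.738 Y126.939 F2196
G01 X98.100 Y160.249
G01 X108.877 Y193.584
G01 X126.491 Y219.412
M5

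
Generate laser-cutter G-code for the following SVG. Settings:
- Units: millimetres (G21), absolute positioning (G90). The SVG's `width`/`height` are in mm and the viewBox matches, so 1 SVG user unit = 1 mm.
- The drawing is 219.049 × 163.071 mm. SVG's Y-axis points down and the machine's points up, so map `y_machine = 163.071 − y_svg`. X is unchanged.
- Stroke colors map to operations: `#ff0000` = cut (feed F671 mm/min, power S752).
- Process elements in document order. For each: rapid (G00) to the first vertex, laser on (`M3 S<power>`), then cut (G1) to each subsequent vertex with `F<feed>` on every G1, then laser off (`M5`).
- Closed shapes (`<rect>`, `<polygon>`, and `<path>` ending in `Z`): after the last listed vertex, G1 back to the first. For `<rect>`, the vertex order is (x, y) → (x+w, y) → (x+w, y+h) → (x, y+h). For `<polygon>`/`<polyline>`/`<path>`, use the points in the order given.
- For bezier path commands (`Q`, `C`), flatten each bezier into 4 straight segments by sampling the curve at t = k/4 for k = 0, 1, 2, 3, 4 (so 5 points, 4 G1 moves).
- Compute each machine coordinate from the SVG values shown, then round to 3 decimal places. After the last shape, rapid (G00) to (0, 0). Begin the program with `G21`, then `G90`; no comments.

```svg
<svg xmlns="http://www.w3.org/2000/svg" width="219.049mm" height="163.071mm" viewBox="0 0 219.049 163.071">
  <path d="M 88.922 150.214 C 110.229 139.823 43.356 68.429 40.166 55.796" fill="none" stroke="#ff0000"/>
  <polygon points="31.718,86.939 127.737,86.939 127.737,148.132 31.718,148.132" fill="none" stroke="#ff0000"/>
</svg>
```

viewBox `0 0 219.049 163.071` with mm width/height → 1 unit = 1 mm. Flip: y_m = 163.071 − y_svg.

**Shape 1** — `<path>` cubic bezier, stroke `#ff0000` → cut (S752, F671). Control points (SVG): P0=(88.922,150.214), P1=(110.229,139.823), P2=(43.356,68.429), P3=(40.166,55.796); sampled at t=k/4. Machine vertices: (88.922,12.857) → (90.741,30.217) → (73.730,59.225) → (52.126,88.654) → (40.166,107.275). Open path.

**Shape 2** — `<polygon>` rectangle, stroke `#ff0000` → cut (S752, F671). Machine vertices: (31.718,76.132) → (127.737,76.132) → (127.737,14.939) → (31.718,14.939) → (31.718,76.132). Closed: final G1 returns to the first vertex.

G21
G90
G00 X88.922 Y12.857
M3 S752
G1 X90.741 Y30.217 F671
G1 X73.730 Y59.225 F671
G1 X52.126 Y88.654 F671
G1 X40.166 Y107.275 F671
M5
G00 X31.718 Y76.132
M3 S752
G1 X127.737 Y76.132 F671
G1 X127.737 Y14.939 F671
G1 X31.718 Y14.939 F671
G1 X31.718 Y76.132 F671
M5
G00 X0.000 Y0.000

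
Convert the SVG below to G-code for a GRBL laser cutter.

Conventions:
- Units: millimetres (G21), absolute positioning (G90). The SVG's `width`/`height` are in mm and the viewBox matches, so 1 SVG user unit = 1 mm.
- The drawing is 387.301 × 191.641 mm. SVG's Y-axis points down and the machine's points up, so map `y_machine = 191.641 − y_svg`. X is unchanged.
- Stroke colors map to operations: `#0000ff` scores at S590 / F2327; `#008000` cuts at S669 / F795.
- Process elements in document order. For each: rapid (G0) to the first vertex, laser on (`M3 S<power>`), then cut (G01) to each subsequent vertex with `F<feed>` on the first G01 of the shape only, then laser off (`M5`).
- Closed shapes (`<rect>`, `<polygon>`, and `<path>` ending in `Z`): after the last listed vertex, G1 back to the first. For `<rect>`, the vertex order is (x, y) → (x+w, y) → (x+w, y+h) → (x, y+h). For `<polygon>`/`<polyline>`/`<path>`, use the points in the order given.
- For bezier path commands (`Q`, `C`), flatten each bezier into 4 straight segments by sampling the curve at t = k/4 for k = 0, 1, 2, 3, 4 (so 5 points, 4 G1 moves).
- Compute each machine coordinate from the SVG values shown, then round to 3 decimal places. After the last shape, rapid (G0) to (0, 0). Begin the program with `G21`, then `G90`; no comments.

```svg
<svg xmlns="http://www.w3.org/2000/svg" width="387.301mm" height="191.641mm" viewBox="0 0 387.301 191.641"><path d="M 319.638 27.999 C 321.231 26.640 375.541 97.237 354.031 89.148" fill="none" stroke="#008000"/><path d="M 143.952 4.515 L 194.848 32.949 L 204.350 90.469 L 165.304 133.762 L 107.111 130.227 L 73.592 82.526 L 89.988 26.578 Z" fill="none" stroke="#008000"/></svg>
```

G21
G90
G0 X319.638 Y163.642
M3 S669
G01 X328.709 Y153.523 F795
G01 X345.498 Y130.544
G01 X357.956 Y108.826
G01 X354.031 Y102.493
M5
G0 X143.952 Y187.126
M3 S669
G01 X194.848 Y158.692 F795
G01 X204.350 Y101.172
G01 X165.304 Y57.879
G01 X107.111 Y61.414
G01 X73.592 Y109.115
G01 X89.988 Y165.063
G01 X143.952 Y187.126
M5
G0 X0.000 Y0.000

Since the viewBox matches the mm dimensions, user units are millimetres directly. The only transform is the Y-flip y_m = 191.641 − y_svg.

Shape 1 is a cubic bezier drawn with `<path>`. Its stroke #008000 means cut at S669, F795. After flipping Y the toolpath is (319.638,163.642) → (328.709,153.523) → (345.498,130.544) → (357.956,108.826) → (354.031,102.493).

Shape 2 is a regular polygon drawn with `<path>`. Its stroke #008000 means cut at S669, F795. After flipping Y the toolpath is (143.952,187.126) → (194.848,158.692) → (204.350,101.172) → (165.304,57.879) → (107.111,61.414) → (73.592,109.115) → (89.988,165.063) → (143.952,187.126), returning to the start.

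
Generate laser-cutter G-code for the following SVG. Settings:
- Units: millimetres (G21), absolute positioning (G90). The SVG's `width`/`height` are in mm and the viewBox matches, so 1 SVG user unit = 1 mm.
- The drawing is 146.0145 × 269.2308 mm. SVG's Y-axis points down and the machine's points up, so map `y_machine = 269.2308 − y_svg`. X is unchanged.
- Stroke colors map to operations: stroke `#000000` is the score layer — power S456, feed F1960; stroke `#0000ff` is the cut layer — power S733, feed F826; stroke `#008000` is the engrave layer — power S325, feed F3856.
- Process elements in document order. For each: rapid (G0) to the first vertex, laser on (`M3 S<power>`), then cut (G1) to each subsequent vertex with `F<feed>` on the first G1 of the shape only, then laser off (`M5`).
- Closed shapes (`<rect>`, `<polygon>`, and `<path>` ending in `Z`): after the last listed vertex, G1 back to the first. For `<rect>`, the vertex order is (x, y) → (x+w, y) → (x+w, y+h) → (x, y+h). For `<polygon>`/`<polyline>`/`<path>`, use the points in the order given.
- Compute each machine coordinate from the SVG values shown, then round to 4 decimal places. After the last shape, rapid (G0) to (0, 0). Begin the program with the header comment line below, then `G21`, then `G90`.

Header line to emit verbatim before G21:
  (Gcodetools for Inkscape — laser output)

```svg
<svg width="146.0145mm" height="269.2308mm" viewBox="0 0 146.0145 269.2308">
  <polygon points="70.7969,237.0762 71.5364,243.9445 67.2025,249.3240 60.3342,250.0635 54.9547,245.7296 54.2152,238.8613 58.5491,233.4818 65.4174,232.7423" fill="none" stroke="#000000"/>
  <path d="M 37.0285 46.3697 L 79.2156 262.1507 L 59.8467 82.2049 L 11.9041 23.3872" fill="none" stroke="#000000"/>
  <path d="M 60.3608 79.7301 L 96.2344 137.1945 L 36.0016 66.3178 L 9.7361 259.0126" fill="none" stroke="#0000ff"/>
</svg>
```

(Gcodetools for Inkscape — laser output)
G21
G90
G0 X70.7969 Y32.1546
M3 S456
G1 X71.5364 Y25.2863 F1960
G1 X67.2025 Y19.9068
G1 X60.3342 Y19.1673
G1 X54.9547 Y23.5012
G1 X54.2152 Y30.3695
G1 X58.5491 Y35.7490
G1 X65.4174 Y36.4885
G1 X70.7969 Y32.1546
M5
G0 X37.0285 Y222.8611
M3 S456
G1 X79.2156 Y7.0801 F1960
G1 X59.8467 Y187.0259
G1 X11.9041 Y245.8436
M5
G0 X60.3608 Y189.5007
M3 S733
G1 X96.2344 Y132.0363 F826
G1 X36.0016 Y202.9130
G1 X9.7361 Y10.2182
M5
G0 X0.0000 Y0.0000

Since the viewBox matches the mm dimensions, user units are millimetres directly. The only transform is the Y-flip y_m = 269.2308 − y_svg.

Shape 1 is a regular polygon drawn with `<polygon>`. Its stroke #000000 means score at S456, F1960. After flipping Y the toolpath is (70.7969,32.1546) → (71.5364,25.2863) → (67.2025,19.9068) → (60.3342,19.1673) → (54.9547,23.5012) → (54.2152,30.3695) → (58.5491,35.7490) → (65.4174,36.4885) → (70.7969,32.1546), returning to the start.

Shape 2 is a open polyline drawn with `<path>`. Its stroke #000000 means score at S456, F1960. After flipping Y the toolpath is (37.0285,222.8611) → (79.2156,7.0801) → (59.8467,187.0259) → (11.9041,245.8436).

Shape 3 is a open polyline drawn with `<path>`. Its stroke #0000ff means cut at S733, F826. After flipping Y the toolpath is (60.3608,189.5007) → (96.2344,132.0363) → (36.0016,202.9130) → (9.7361,10.2182).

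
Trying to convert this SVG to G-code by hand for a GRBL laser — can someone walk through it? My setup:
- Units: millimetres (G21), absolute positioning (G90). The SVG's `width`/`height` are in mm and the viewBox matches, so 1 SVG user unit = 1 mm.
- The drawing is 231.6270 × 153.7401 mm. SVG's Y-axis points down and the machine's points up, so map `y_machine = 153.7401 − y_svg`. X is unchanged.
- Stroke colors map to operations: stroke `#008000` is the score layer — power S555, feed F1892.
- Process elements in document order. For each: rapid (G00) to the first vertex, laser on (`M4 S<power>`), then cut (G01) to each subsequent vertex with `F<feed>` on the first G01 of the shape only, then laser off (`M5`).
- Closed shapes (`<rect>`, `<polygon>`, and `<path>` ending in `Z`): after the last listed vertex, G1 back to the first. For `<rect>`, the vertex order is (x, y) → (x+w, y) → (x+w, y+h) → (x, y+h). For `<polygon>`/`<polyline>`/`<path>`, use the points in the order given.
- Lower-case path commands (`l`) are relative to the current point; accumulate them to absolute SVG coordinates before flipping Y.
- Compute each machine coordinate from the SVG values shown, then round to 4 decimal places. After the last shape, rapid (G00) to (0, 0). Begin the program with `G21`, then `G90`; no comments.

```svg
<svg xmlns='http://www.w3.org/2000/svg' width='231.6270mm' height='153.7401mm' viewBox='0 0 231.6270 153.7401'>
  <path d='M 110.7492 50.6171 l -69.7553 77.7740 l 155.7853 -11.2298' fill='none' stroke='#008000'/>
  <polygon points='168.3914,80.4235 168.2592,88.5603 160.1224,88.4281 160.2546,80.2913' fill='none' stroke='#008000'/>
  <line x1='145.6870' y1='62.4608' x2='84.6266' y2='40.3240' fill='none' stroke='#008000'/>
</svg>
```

G21
G90
G00 X110.7492 Y103.1230
M4 S555
G01 X40.9939 Y25.3490 F1892
G01 X196.7792 Y36.5788
M5
G00 X168.3914 Y73.3166
M4 S555
G01 X168.2592 Y65.1798 F1892
G01 X160.1224 Y65.3120
G01 X160.2546 Y73.4488
G01 X168.3914 Y73.3166
M5
G00 X145.6870 Y91.2793
M4 S555
G01 X84.6266 Y113.4161 F1892
M5
G00 X0.0000 Y0.0000

1 u = 1 mm; y_m = 153.7401 − y.

[1] `<path>` open polyline, #008000→score S555 F1892: (110.7492,103.1230) → (40.9939,25.3490) → (196.7792,36.5788)

[2] `<polygon>` regular polygon, #008000→score S555 F1892: (168.3914,73.3166) → (168.2592,65.1798) → (160.1224,65.3120) → (160.2546,73.4488) → (168.3914,73.3166) (closed)

[3] `<line>` line segment, #008000→score S555 F1892: (145.6870,91.2793) → (84.6266,113.4161)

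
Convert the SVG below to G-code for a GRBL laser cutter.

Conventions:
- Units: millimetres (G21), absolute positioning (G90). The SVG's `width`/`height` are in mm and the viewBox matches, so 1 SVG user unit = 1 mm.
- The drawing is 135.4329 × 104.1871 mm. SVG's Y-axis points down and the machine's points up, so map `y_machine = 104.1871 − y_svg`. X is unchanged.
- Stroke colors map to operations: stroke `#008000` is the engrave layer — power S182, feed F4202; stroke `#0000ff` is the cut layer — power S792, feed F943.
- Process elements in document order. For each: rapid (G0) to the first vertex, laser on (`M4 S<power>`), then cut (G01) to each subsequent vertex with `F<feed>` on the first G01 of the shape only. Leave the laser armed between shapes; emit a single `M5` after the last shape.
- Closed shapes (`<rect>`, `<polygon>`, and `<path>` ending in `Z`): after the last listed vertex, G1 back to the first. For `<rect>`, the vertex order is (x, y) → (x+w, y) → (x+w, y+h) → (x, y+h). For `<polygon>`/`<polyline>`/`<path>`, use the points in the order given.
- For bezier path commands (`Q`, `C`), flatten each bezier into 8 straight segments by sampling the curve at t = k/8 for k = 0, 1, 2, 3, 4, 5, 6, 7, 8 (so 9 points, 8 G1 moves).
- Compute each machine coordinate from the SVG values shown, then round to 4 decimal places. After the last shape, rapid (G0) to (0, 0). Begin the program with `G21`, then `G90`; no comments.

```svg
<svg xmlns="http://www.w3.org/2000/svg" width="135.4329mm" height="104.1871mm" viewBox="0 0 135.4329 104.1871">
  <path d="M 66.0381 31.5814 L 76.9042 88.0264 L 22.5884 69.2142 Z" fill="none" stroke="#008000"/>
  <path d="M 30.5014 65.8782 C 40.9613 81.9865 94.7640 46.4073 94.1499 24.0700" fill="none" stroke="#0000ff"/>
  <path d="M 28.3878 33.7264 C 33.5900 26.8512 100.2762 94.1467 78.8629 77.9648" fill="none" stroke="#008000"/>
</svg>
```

viewBox `0 0 135.4329 104.1871` with mm width/height → 1 unit = 1 mm. Flip: y_m = 104.1871 − y_svg.

**Shape 1** — `<path>` regular polygon, stroke `#008000` → engrave (S182, F4202). Machine vertices: (66.0381,72.6057) → (76.9042,16.1607) → (22.5884,34.9729) → (66.0381,72.6057). Closed: final G1 returns to the first vertex.

**Shape 2** — `<path>` cubic bezier, stroke `#0000ff` → cut (S792, F943). Control points (SVG): P0=(30.5014,65.8782), P1=(40.9613,81.9865), P2=(94.7640,46.4073), P3=(94.1499,24.0700); sampled at t=k/8. Machine vertices: (30.5014,38.3089) → (36.2646,34.5643) → (44.9456,34.9046) → (55.3987,38.5687) → (66.4784,44.7959) → (77.0390,52.8252) → (85.9348,61.8958) → (92.0203,71.2467) → (94.1499,80.1171). Open path.

**Shape 3** — `<path>` cubic bezier, stroke `#008000` → engrave (S182, F4202). Control points (SVG): P0=(28.3878,33.7264), P1=(33.5900,26.8512), P2=(100.2762,94.1467), P3=(78.8629,77.9648); sampled at t=k/8. Machine vertices: (28.3878,70.4607) → (32.9285,69.8701) → (41.4805,64.1733) → (52.2906,55.2180) → (63.6062,44.8515) → (73.6741,34.9212) → (80.7415,27.2746) → (83.0554,23.7592) → (78.8629,26.2223). Open path.

G21
G90
G0 X66.0381 Y72.6057
M4 S182
G01 X76.9042 Y16.1607 F4202
G01 X22.5884 Y34.9729
G01 X66.0381 Y72.6057
G0 X30.5014 Y38.3089
M4 S792
G01 X36.2646 Y34.5643 F943
G01 X44.9456 Y34.9046
G01 X55.3987 Y38.5687
G01 X66.4784 Y44.7959
G01 X77.0390 Y52.8252
G01 X85.9348 Y61.8958
G01 X92.0203 Y71.2467
G01 X94.1499 Y80.1171
G0 X28.3878 Y70.4607
M4 S182
G01 X32.9285 Y69.8701 F4202
G01 X41.4805 Y64.1733
G01 X52.2906 Y55.2180
G01 X63.6062 Y44.8515
G01 X73.6741 Y34.9212
G01 X80.7415 Y27.2746
G01 X83.0554 Y23.7592
G01 X78.8629 Y26.2223
M5
G0 X0.0000 Y0.0000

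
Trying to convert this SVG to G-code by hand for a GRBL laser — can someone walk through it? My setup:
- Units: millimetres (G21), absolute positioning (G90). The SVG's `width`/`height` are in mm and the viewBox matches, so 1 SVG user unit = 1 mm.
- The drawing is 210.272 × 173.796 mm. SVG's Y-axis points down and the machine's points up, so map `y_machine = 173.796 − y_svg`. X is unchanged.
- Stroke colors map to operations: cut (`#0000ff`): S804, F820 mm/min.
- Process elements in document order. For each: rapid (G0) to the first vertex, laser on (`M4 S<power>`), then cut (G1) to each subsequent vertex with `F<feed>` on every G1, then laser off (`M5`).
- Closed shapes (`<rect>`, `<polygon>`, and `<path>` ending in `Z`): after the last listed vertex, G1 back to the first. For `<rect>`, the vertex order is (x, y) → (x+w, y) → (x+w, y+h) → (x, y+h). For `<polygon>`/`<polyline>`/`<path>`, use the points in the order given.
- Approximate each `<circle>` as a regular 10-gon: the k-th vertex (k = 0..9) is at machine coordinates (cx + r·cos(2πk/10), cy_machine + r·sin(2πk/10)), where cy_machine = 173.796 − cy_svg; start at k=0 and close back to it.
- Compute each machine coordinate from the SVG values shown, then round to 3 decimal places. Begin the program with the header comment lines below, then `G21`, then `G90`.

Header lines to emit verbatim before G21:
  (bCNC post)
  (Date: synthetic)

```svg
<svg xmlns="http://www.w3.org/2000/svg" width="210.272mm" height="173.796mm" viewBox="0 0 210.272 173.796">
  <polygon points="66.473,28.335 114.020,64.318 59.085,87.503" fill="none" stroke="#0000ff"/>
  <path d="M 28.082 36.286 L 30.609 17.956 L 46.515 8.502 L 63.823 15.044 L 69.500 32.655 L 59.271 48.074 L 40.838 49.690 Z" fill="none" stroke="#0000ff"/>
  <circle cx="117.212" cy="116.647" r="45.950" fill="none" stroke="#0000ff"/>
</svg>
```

viewBox `0 0 210.272 173.796` with mm width/height → 1 unit = 1 mm. Flip: y_m = 173.796 − y_svg.

**Shape 1** — `<polygon>` regular polygon, stroke `#0000ff` → cut (S804, F820). Machine vertices: (66.473,145.461) → (114.020,109.478) → (59.085,86.293) → (66.473,145.461). Closed: final G1 returns to the first vertex.

**Shape 2** — `<path>` regular polygon, stroke `#0000ff` → cut (S804, F820). Machine vertices: (28.082,137.510) → (30.609,155.840) → (46.515,165.294) → (63.823,158.752) → (69.500,141.141) → (59.271,125.722) → (40.838,124.106) → (28.082,137.510). Closed: final G1 returns to the first vertex.

**Shape 3** — `<circle>` circle, stroke `#0000ff` → cut (S804, F820). Machine vertices: (163.162,57.149) → (154.386,84.158) → (131.411,100.850) → (103.013,100.850) → (80.038,84.158) → (71.262,57.149) → (80.038,30.140) → (103.013,13.448) → (131.411,13.448) → (154.386,30.140) → (163.162,57.149). Closed: final G1 returns to the first vertex.

(bCNC post)
(Date: synthetic)
G21
G90
G0 X66.473 Y145.461
M4 S804
G1 X114.020 Y109.478 F820
G1 X59.085 Y86.293 F820
G1 X66.473 Y145.461 F820
M5
G0 X28.082 Y137.510
M4 S804
G1 X30.609 Y155.840 F820
G1 X46.515 Y165.294 F820
G1 X63.823 Y158.752 F820
G1 X69.500 Y141.141 F820
G1 X59.271 Y125.722 F820
G1 X40.838 Y124.106 F820
G1 X28.082 Y137.510 F820
M5
G0 X163.162 Y57.149
M4 S804
G1 X154.386 Y84.158 F820
G1 X131.411 Y100.850 F820
G1 X103.013 Y100.850 F820
G1 X80.038 Y84.158 F820
G1 X71.262 Y57.149 F820
G1 X80.038 Y30.140 F820
G1 X103.013 Y13.448 F820
G1 X131.411 Y13.448 F820
G1 X154.386 Y30.140 F820
G1 X163.162 Y57.149 F820
M5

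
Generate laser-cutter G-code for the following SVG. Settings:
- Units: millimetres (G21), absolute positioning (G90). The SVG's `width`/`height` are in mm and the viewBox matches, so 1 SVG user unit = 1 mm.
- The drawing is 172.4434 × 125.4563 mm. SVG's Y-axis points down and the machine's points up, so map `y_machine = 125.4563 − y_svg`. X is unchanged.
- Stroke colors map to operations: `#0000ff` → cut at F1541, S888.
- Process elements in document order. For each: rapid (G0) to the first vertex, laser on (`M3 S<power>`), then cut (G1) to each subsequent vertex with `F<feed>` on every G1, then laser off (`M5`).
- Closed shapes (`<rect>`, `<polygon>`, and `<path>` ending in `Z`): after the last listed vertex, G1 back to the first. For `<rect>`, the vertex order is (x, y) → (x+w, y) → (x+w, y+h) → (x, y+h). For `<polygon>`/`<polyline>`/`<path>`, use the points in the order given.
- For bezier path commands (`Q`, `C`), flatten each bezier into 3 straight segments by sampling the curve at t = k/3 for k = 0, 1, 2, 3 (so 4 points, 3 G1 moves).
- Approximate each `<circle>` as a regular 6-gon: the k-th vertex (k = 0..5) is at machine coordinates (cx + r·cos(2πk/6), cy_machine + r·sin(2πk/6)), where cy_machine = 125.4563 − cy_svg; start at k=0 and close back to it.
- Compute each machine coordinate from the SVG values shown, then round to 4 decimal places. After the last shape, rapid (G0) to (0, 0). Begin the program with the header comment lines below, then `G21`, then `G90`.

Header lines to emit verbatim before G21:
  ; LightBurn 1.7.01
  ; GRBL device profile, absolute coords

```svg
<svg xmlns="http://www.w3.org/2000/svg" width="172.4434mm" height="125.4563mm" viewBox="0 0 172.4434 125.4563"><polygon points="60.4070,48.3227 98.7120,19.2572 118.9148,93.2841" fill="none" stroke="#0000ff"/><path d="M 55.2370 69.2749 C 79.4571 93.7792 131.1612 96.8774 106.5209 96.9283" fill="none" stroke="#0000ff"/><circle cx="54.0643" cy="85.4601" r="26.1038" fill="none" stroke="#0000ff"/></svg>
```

; LightBurn 1.7.01
; GRBL device profile, absolute coords
G21
G90
G0 X60.4070 Y77.1336
M3 S888
G1 X98.7120 Y106.1991 F1541
G1 X118.9148 Y32.1722 F1541
G1 X60.4070 Y77.1336 F1541
M5
G0 X55.2370 Y56.1814
M3 S888
G1 X84.7729 Y38.1325 F1541
G1 X109.5586 Y30.2746 F1541
G1 X106.5209 Y28.5280 F1541
M5
G0 X80.1681 Y39.9962
M3 S888
G1 X67.1162 Y62.6028 F1541
G1 X41.0124 Y62.6028 F1541
G1 X27.9605 Y39.9962 F1541
G1 X41.0124 Y17.3896 F1541
G1 X67.1162 Y17.3896 F1541
G1 X80.1681 Y39.9962 F1541
M5
G0 X0.0000 Y0.0000

viewBox `0 0 172.4434 125.4563` with mm width/height → 1 unit = 1 mm. Flip: y_m = 125.4563 − y_svg.

**Shape 1** — `<polygon>` closed polygon, stroke `#0000ff` → cut (S888, F1541). Machine vertices: (60.4070,77.1336) → (98.7120,106.1991) → (118.9148,32.1722) → (60.4070,77.1336). Closed: final G1 returns to the first vertex.

**Shape 2** — `<path>` cubic bezier, stroke `#0000ff` → cut (S888, F1541). Control points (SVG): P0=(55.2370,69.2749), P1=(79.4571,93.7792), P2=(131.1612,96.8774), P3=(106.5209,96.9283); sampled at t=k/3. Machine vertices: (55.2370,56.1814) → (84.7729,38.1325) → (109.5586,30.2746) → (106.5209,28.5280). Open path.

**Shape 3** — `<circle>` circle, stroke `#0000ff` → cut (S888, F1541). Machine vertices: (80.1681,39.9962) → (67.1162,62.6028) → (41.0124,62.6028) → (27.9605,39.9962) → (41.0124,17.3896) → (67.1162,17.3896) → (80.1681,39.9962). Closed: final G1 returns to the first vertex.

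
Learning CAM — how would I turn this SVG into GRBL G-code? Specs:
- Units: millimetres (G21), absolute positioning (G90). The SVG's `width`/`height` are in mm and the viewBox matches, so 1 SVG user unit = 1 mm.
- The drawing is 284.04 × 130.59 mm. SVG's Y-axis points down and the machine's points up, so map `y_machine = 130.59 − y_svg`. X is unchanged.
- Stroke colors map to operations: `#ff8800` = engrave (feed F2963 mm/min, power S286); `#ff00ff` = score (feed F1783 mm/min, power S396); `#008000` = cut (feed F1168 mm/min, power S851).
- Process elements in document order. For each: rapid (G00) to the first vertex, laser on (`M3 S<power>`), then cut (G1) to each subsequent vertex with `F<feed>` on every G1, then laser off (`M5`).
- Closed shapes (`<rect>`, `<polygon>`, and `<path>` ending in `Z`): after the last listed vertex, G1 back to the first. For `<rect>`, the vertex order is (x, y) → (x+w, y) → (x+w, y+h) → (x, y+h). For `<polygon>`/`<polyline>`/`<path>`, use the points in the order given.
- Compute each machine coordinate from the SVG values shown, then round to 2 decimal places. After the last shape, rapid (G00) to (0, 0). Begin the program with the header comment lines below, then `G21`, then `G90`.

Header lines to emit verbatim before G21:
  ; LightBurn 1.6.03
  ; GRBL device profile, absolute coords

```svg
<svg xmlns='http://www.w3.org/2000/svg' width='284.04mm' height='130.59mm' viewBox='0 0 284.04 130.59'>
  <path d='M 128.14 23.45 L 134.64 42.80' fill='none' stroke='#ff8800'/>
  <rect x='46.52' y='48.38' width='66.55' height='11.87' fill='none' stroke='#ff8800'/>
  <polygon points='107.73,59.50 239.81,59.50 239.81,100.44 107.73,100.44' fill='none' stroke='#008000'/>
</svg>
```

1 u = 1 mm; y_m = 130.59 − y.

[1] `<path>` line segment, #ff8800→engrave S286 F2963: (128.14,107.14) → (134.64,87.79)

[2] `<rect>` rectangle, #ff8800→engrave S286 F2963: (46.52,82.21) → (113.07,82.21) → (113.07,70.34) → (46.52,70.34) → (46.52,82.21) (closed)

[3] `<polygon>` rectangle, #008000→cut S851 F1168: (107.73,71.09) → (239.81,71.09) → (239.81,30.15) → (107.73,30.15) → (107.73,71.09) (closed)

; LightBurn 1.6.03
; GRBL device profile, absolute coords
G21
G90
G00 X128.14 Y107.14
M3 S286
G1 X134.64 Y87.79 F2963
M5
G00 X46.52 Y82.21
M3 S286
G1 X113.07 Y82.21 F2963
G1 X113.07 Y70.34 F2963
G1 X46.52 Y70.34 F2963
G1 X46.52 Y82.21 F2963
M5
G00 X107.73 Y71.09
M3 S851
G1 X239.81 Y71.09 F1168
G1 X239.81 Y30.15 F1168
G1 X107.73 Y30.15 F1168
G1 X107.73 Y71.09 F1168
M5
G00 X0.00 Y0.00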